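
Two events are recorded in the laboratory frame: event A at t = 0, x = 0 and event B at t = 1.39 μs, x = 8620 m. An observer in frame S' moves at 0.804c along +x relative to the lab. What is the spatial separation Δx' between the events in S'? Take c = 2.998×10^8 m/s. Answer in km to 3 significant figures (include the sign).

Δx' ≈ 13.9 km

γ = 1/√(1 − 0.804²) = 1.6817
Δx' = γ(Δx − vΔt) = 1.6817 × (8620 m − 0.804×(2.998×10^8 m/s)×1.39×10^-6 s)
= 1.6817 × (8285.0 m) = 13.9 km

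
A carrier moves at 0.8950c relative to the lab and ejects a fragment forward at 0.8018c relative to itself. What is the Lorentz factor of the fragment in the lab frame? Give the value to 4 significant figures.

u_lab = (0.8018 + 0.8950)/(1 + 0.8018×0.8950) = 1.6968/1.717611 = 0.9878838
γ = 1/√(1 − 0.9878838²) = 6.443

γ ≈ 6.443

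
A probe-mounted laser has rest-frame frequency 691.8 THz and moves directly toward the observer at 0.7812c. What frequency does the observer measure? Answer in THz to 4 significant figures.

f_obs ≈ 1974 THz

Relativistic Doppler: f_obs = f_src √((1+β)/(1−β))
= 691.8 × √(1.78120/0.218800) = 691.8 × 2.85320 = 1974 THz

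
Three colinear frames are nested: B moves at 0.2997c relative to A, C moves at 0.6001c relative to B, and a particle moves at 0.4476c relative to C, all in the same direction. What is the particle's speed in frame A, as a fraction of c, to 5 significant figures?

u ≈ 0.90225c

Compose boost 2: (0.6001 + 0.2997)/(1 + 0.6001×0.2997) = 0.89980/1.179850 = 0.7626393
Compose boost 3: (0.4476 + 0.7626393)/(1 + 0.4476×0.7626393) = 1.210239/1.341357 = 0.90225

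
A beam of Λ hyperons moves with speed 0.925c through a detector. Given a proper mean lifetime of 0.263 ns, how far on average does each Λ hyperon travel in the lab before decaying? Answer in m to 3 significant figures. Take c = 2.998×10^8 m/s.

d ≈ 0.192 m

γ = 1/√(1 − 0.925²) = 2.6318
Dilated lifetime: Δt = γτ₀ = 2.6318 × 0.263 ns = 0.69217 ns
d = vΔt = 0.925c × 0.69217 ns = 2.7732×10^8 m/s × 6.9217×10^-10 s = 0.192 m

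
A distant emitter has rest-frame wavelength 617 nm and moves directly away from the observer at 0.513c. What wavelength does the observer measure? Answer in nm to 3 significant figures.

λ_obs ≈ 1090 nm

Relativistic Doppler: λ_obs = λ_src √((1+β)/(1−β))
= 617 × √(1.5130/0.48700) = 617 × 1.7626 = 1090 nm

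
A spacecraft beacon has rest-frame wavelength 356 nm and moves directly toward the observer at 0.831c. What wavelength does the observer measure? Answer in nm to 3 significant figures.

λ_obs ≈ 108 nm

Relativistic Doppler: λ_obs = λ_src √((1−β)/(1+β))
= 356 × √(0.16900/1.8310) = 356 × 0.30381 = 108 nm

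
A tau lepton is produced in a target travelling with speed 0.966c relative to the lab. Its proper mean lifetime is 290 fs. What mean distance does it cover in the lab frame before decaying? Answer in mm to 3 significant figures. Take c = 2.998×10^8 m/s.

d ≈ 0.325 mm

γ = 1/√(1 − 0.966²) = 3.8678
Dilated lifetime: Δt = γτ₀ = 3.8678 × 290 fs = 1121.7 fs
d = vΔt = 0.966c × 1121.7 fs = 2.8961×10^8 m/s × 1.1217×10^-12 s = 0.325 mm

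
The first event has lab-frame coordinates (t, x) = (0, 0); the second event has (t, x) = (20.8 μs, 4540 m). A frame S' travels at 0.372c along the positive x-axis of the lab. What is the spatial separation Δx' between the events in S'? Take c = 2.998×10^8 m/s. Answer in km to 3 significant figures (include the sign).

γ = 1/√(1 − 0.372²) = 1.0773
Δx' = γ(Δx − vΔt) = 1.0773 × (4540 m − 0.372×(2.998×10^8 m/s)×20.8×10^-6 s)
= 1.0773 × (2220.3 m) = 2.39 km

Δx' ≈ 2.39 km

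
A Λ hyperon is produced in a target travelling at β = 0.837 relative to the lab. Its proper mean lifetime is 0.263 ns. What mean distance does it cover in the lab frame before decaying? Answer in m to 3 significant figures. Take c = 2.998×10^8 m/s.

γ = 1/√(1 − 0.837²) = 1.8275
Dilated lifetime: Δt = γτ₀ = 1.8275 × 0.263 ns = 0.48063 ns
d = vΔt = 0.837c × 0.48063 ns = 2.5093×10^8 m/s × 4.8063×10^-10 s = 0.121 m

d ≈ 0.121 m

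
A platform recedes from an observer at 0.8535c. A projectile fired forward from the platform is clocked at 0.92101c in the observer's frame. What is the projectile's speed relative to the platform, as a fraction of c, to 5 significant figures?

u' ≈ 0.31559c

Inverse velocity addition: u' = (u − v)/(1 − uv/c²)
= (0.92101 − 0.8535)/(1 − 0.92101×0.8535) = 0.067510/0.2139180 = 0.31559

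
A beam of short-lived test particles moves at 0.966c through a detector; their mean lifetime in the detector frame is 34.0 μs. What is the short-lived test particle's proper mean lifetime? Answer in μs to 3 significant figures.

τ₀ ≈ 8.79 μs

γ = 1/√(1 − 0.966²) = 3.8678
Proper time: τ₀ = Δt/γ = 34.0/3.8678 = 8.79 μs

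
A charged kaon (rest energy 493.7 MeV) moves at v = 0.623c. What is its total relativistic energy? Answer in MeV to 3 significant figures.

γ = 1/√(1 − 0.623²) = 1.2784
E = γm₀c² = 1.2784 × 493.7 MeV = 631 MeV

E ≈ 631 MeV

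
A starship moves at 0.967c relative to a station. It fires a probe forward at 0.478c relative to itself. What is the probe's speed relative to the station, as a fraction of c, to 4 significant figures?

u ≈ 0.9882c

Relativistic velocity addition: u = (u' + v)/(1 + u'v/c²)
= (0.478 + 0.967)/(1 + 0.478×0.967) = 1.445/1.46223 = 0.9882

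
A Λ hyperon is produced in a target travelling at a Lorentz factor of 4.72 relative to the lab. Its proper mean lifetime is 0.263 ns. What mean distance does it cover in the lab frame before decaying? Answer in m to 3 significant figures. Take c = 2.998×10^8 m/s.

β = √(1 − 1/γ²) = √(1 − 1/4.72²) = 0.97730
Dilated lifetime: Δt = γτ₀ = 4.72 × 0.263 ns = 1.2414 ns
d = vΔt = 0.97730c × 1.2414 ns = 2.9299×10^8 m/s × 1.2414×10^-9 s = 0.364 m

d ≈ 0.364 m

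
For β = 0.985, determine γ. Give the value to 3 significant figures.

γ = 1/√(1 − β²) = 1/√(1 − 0.985²) = 1/√(0.029775) = 5.80

γ ≈ 5.80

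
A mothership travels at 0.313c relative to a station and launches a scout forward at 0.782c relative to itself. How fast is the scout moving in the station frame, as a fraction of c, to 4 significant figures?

Compose boost 2: (0.782 + 0.313)/(1 + 0.782×0.313) = 1.095/1.24477 = 0.8797

u ≈ 0.8797c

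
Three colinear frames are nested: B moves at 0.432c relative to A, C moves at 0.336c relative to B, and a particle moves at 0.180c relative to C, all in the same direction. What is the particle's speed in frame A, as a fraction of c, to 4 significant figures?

u ≈ 0.7590c

Compose boost 2: (0.336 + 0.432)/(1 + 0.336×0.432) = 0.7680/1.14515 = 0.670653
Compose boost 3: (0.180 + 0.670653)/(1 + 0.180×0.670653) = 0.850653/1.12072 = 0.7590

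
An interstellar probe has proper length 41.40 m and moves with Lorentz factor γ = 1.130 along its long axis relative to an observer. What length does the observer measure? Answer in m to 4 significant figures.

γ = 1.130 (given)
Length contraction: L = L₀/γ = 41.40/1.130 = 36.64 m

L ≈ 36.64 m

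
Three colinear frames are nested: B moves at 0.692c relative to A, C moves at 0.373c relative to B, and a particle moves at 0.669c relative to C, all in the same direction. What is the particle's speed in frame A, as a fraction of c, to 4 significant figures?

Compose boost 2: (0.373 + 0.692)/(1 + 0.373×0.692) = 1.065/1.25812 = 0.846504
Compose boost 3: (0.669 + 0.846504)/(1 + 0.669×0.846504) = 1.51550/1.56631 = 0.9676

u ≈ 0.9676c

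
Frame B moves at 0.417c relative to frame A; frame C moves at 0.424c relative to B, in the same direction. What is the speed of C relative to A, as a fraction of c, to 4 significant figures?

Compose boost 2: (0.424 + 0.417)/(1 + 0.424×0.417) = 0.8410/1.17681 = 0.7146

u ≈ 0.7146c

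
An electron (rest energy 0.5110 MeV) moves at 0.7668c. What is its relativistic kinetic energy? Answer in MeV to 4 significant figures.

K ≈ 0.2851 MeV

γ = 1/√(1 − 0.7668²) = 1.55791
K = (γ − 1)m₀c² = (1.55791 − 1) × 0.5110 MeV = 0.557909 × 0.5110 MeV = 0.2851 MeV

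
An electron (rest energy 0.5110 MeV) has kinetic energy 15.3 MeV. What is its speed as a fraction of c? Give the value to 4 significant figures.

γ = 1 + K/(m₀c²) = 1 + 15.3/0.5110 = 30.9413
β = √(1 − 1/γ²) = 0.9995

β ≈ 0.9995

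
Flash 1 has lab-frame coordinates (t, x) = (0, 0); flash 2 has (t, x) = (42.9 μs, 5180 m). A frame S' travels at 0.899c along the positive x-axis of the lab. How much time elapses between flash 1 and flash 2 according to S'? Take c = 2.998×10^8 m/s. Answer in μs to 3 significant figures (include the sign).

Δt' ≈ 62.5 μs

γ = 1/√(1 − 0.899²) = 2.2834
Δt' = γ(Δt − vΔx/c²) = 2.2834 × (42.9 μs − 0.899×5180 m / (2.998×10^8 m/s))
= 2.2834 × (27.367 μs) = 62.5 μs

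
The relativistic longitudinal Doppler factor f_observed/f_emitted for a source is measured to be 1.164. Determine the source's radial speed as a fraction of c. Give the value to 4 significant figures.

f_obs/f_src = √((1+β)/(1−β)) = 1.164  ⇒  (1+β)/(1−β) = 1.35490
β = |1 − D²|/(1 + D²) = |1 − 1.35490|/(1 + 1.35490) = 0.1507

β ≈ 0.1507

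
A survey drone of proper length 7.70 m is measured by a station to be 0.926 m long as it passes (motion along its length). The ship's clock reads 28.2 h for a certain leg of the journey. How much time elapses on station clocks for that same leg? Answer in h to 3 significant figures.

Δt ≈ 234 h

Length contraction ⇒ γ = L₀/L = 7.70/0.926 = 8.3153
Time dilation: Δt = γτ₀ = 8.3153 × 28.2 h = 234 h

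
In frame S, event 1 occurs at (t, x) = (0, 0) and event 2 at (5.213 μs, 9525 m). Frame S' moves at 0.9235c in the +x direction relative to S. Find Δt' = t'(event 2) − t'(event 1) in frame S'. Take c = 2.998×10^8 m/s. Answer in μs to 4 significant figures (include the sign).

γ = 1/√(1 − 0.9235²) = 2.60689
Δt' = γ(Δt − vΔx/c²) = 2.60689 × (5.213 μs − 0.9235×9525 m / (2.998×10^8 m/s))
= 2.60689 × (-24.1277 μs) = -62.90 μs

Δt' ≈ -62.90 μs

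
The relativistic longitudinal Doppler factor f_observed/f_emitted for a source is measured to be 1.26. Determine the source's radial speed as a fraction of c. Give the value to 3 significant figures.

f_obs/f_src = √((1+β)/(1−β)) = 1.26  ⇒  (1+β)/(1−β) = 1.5876
β = |1 − D²|/(1 + D²) = |1 − 1.5876|/(1 + 1.5876) = 0.227

β ≈ 0.227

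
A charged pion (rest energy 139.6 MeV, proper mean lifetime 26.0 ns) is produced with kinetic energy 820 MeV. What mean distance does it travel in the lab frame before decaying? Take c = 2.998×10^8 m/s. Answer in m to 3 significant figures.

γ = 1 + K/(m₀c²) = 1 + 820/139.6 = 6.8739
β = √(1 − 1/γ²) = 0.98936
Dilated lifetime: γτ₀ = 6.8739 × 26.0 ns = 178.72 ns
d = βc·γτ₀ = 0.98936 × (2.998×10^8 m/s) × 1.7872×10^-7 s = 53.0 m

d ≈ 53.0 m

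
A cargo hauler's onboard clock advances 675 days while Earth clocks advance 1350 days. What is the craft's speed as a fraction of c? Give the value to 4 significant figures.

β ≈ 0.8660

γ = Δt/τ₀ = 1350/675 = 2.00000
β = √(1 − 1/γ²) = √(1 − 1/2.00000²) = 0.8660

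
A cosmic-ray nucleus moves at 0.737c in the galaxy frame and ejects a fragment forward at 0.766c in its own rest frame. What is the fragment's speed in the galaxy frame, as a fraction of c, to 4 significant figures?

u ≈ 0.9607c

Compose boost 2: (0.766 + 0.737)/(1 + 0.766×0.737) = 1.503/1.56454 = 0.9607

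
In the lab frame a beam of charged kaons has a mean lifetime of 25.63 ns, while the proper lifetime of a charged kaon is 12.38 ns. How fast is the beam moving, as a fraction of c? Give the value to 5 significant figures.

γ = Δt/τ₀ = 25.63/12.38 = 2.070275
β = √(1 − 1/γ²) = √(1 − 1/2.070275²) = 0.87561

β ≈ 0.87561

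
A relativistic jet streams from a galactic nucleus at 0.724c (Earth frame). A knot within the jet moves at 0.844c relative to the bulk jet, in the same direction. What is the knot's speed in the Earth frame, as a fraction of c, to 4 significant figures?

Relativistic velocity addition: u = (u' + v)/(1 + u'v/c²)
= (0.844 + 0.724)/(1 + 0.844×0.724) = 1.568/1.61106 = 0.9733

u ≈ 0.9733c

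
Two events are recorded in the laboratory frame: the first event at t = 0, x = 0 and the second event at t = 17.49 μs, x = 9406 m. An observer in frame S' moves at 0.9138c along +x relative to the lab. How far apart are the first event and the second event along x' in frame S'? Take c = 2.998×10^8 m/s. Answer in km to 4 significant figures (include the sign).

Δx' ≈ 11.36 km

γ = 1/√(1 − 0.9138²) = 2.46206
Δx' = γ(Δx − vΔt) = 2.46206 × (9406 m − 0.9138×(2.998×10^8 m/s)×17.49×10^-6 s)
= 2.46206 × (4614.49 m) = 11.36 km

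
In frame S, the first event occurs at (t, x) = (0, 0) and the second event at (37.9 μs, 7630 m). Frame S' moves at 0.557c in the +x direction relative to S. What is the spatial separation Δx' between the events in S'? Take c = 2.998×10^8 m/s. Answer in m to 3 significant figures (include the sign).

γ = 1/√(1 − 0.557²) = 1.2041
Δx' = γ(Δx − vΔt) = 1.2041 × (7630 m − 0.557×(2.998×10^8 m/s)×37.9×10^-6 s)
= 1.2041 × (1301.1 m) = 1570 m

Δx' ≈ 1570 m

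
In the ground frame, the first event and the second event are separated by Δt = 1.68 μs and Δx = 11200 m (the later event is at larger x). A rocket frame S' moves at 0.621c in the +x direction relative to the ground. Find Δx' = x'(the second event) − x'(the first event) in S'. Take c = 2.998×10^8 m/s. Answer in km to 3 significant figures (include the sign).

γ = 1/√(1 − 0.621²) = 1.2758
Δx' = γ(Δx − vΔt) = 1.2758 × (11200 m − 0.621×(2.998×10^8 m/s)×1.68×10^-6 s)
= 1.2758 × (10887 m) = 13.9 km

Δx' ≈ 13.9 km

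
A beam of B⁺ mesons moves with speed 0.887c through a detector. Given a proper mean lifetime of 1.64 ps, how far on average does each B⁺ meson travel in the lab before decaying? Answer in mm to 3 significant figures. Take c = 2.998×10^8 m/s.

d ≈ 0.944 mm

γ = 1/√(1 − 0.887²) = 2.1656
Dilated lifetime: Δt = γτ₀ = 2.1656 × 1.64 ps = 3.5516 ps
d = vΔt = 0.887c × 3.5516 ps = 2.6592×10^8 m/s × 3.5516×10^-12 s = 0.944 mm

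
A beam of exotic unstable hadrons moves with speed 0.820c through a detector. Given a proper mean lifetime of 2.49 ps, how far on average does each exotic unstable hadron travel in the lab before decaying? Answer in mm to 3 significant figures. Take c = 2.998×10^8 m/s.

d ≈ 1.07 mm

γ = 1/√(1 − 0.820²) = 1.7471
Dilated lifetime: Δt = γτ₀ = 1.7471 × 2.49 ps = 4.3504 ps
d = vΔt = 0.820c × 4.3504 ps = 2.4584×10^8 m/s × 4.3504×10^-12 s = 1.07 mm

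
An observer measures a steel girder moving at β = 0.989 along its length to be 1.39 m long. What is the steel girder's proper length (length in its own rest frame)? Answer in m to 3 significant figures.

γ = 1/√(1 − 0.989²) = 6.7606
L₀ = γL = 6.7606 × 1.39 = 9.40 m

L₀ ≈ 9.40 m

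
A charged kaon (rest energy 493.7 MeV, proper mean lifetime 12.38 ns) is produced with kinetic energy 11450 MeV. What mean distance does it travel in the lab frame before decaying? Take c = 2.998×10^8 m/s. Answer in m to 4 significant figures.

γ = 1 + K/(m₀c²) = 1 + 11450/493.7 = 24.1922
β = √(1 − 1/γ²) = 0.999145
Dilated lifetime: γτ₀ = 24.1922 × 12.38 ns = 299.500 ns
d = βc·γτ₀ = 0.999145 × (2.998×10^8 m/s) × 2.99500×10^-7 s = 89.71 m

d ≈ 89.71 m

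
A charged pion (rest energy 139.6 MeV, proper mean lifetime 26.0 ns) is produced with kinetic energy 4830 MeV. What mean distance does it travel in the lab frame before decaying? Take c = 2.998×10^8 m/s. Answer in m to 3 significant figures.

d ≈ 277 m

γ = 1 + K/(m₀c²) = 1 + 4830/139.6 = 35.599
β = √(1 − 1/γ²) = 0.99961
Dilated lifetime: γτ₀ = 35.599 × 26.0 ns = 925.57 ns
d = βc·γτ₀ = 0.99961 × (2.998×10^8 m/s) × 9.2557×10^-7 s = 277 m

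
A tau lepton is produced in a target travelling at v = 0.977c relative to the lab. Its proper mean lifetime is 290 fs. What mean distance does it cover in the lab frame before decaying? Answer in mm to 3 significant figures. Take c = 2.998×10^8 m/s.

d ≈ 0.398 mm

γ = 1/√(1 − 0.977²) = 4.6896
Dilated lifetime: Δt = γτ₀ = 4.6896 × 290 fs = 1360.0 fs
d = vΔt = 0.977c × 1360.0 fs = 2.9290×10^8 m/s × 1.3600×10^-12 s = 0.398 mm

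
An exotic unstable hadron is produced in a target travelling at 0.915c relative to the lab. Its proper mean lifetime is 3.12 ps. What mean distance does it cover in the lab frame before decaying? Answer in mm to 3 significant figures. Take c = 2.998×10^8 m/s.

d ≈ 2.12 mm

γ = 1/√(1 − 0.915²) = 2.4786
Dilated lifetime: Δt = γτ₀ = 2.4786 × 3.12 ps = 7.7332 ps
d = vΔt = 0.915c × 7.7332 ps = 2.7432×10^8 m/s × 7.7332×10^-12 s = 2.12 mm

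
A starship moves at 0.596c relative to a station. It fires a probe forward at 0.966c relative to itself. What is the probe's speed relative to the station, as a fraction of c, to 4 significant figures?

Relativistic velocity addition: u = (u' + v)/(1 + u'v/c²)
= (0.966 + 0.596)/(1 + 0.966×0.596) = 1.562/1.57574 = 0.9913

u ≈ 0.9913c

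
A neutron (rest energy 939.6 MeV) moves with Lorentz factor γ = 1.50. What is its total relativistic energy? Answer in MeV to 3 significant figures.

E ≈ 1410 MeV

γ = 1.50 (given)
E = γm₀c² = 1.50 × 939.6 MeV = 1410 MeV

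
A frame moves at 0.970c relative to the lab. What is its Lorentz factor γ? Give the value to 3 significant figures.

γ ≈ 4.11

γ = 1/√(1 − β²) = 1/√(1 − 0.970²) = 1/√(0.059100) = 4.11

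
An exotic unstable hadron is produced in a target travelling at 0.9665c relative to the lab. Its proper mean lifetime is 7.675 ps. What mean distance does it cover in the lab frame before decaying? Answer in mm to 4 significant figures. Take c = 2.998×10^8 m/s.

γ = 1/√(1 − 0.9665²) = 3.89610
Dilated lifetime: Δt = γτ₀ = 3.89610 × 7.675 ps = 29.9026 ps
d = vΔt = 0.9665c × 29.9026 ps = 2.89757×10^8 m/s × 2.99026×10^-11 s = 8.664 mm

d ≈ 8.664 mm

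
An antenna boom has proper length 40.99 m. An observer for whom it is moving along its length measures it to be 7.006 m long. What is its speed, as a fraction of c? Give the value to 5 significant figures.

β ≈ 0.98528

γ = L₀/L = 40.99/7.006 = 5.850699
β = √(1 − 1/γ²) = 0.98528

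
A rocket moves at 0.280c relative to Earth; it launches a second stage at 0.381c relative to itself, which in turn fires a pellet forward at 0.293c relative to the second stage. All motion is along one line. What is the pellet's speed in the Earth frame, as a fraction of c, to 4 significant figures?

u ≈ 0.7577c

Compose boost 2: (0.381 + 0.280)/(1 + 0.381×0.280) = 0.6610/1.10668 = 0.597282
Compose boost 3: (0.293 + 0.597282)/(1 + 0.293×0.597282) = 0.890282/1.17500 = 0.7577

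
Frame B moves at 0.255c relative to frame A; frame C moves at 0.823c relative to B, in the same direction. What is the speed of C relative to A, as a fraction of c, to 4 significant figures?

u ≈ 0.8910c

Compose boost 2: (0.823 + 0.255)/(1 + 0.823×0.255) = 1.078/1.20986 = 0.8910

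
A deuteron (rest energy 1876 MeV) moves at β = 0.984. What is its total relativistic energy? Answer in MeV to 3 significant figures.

E ≈ 10500 MeV

γ = 1/√(1 − 0.984²) = 5.6127
E = γm₀c² = 5.6127 × 1876 MeV = 10500 MeV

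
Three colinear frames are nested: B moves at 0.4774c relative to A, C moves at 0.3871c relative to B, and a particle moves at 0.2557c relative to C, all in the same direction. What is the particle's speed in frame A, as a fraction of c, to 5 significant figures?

Compose boost 2: (0.3871 + 0.4774)/(1 + 0.3871×0.4774) = 0.86450/1.184802 = 0.7296581
Compose boost 3: (0.2557 + 0.7296581)/(1 + 0.2557×0.7296581) = 0.9853581/1.186574 = 0.83042

u ≈ 0.83042c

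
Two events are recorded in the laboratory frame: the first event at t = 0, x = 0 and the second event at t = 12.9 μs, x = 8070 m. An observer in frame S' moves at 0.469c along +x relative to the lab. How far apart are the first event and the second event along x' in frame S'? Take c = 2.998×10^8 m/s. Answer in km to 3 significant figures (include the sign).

Δx' ≈ 7.08 km

γ = 1/√(1 − 0.469²) = 1.1322
Δx' = γ(Δx − vΔt) = 1.1322 × (8070 m − 0.469×(2.998×10^8 m/s)×12.9×10^-6 s)
= 1.1322 × (6256.2 m) = 7.08 km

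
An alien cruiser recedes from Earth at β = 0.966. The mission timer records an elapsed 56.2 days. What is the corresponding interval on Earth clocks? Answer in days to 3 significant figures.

Δt ≈ 217 days

γ = 1/√(1 − 0.966²) = 3.8678
Time dilation: Δt = γτ₀ = 3.8678 × 56.2 days = 217 days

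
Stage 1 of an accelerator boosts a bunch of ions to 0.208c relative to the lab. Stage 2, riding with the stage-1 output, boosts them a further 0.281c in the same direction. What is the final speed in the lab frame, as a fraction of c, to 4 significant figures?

u ≈ 0.4620c

Compose boost 2: (0.281 + 0.208)/(1 + 0.281×0.208) = 0.4890/1.05845 = 0.4620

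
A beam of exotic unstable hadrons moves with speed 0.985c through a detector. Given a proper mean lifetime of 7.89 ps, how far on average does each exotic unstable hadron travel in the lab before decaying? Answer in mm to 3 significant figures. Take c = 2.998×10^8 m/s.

d ≈ 13.5 mm

γ = 1/√(1 − 0.985²) = 5.7953
Dilated lifetime: Δt = γτ₀ = 5.7953 × 7.89 ps = 45.725 ps
d = vΔt = 0.985c × 45.725 ps = 2.9530×10^8 m/s × 4.5725×10^-11 s = 13.5 mm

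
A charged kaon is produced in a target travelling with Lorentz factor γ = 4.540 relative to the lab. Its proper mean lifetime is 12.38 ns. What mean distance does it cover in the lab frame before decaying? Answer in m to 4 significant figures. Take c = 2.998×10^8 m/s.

β = √(1 − 1/γ²) = √(1 − 1/4.540²) = 0.975440
Dilated lifetime: Δt = γτ₀ = 4.540 × 12.38 ns = 56.2052 ns
d = vΔt = 0.975440c × 56.2052 ns = 2.92437×10^8 m/s × 5.62052×10^-8 s = 16.44 m

d ≈ 16.44 m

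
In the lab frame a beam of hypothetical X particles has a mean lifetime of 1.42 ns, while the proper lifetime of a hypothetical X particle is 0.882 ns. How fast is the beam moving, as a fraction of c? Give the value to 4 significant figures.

β ≈ 0.7837

γ = Δt/τ₀ = 1.42/0.882 = 1.60998
β = √(1 − 1/γ²) = √(1 − 1/1.60998²) = 0.7837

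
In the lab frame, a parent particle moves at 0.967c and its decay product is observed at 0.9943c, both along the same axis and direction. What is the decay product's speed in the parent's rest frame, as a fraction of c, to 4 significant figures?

u' ≈ 0.7089c

Inverse velocity addition: u' = (u − v)/(1 − uv/c²)
= (0.9943 − 0.967)/(1 − 0.9943×0.967) = 0.02730/0.0385119 = 0.7089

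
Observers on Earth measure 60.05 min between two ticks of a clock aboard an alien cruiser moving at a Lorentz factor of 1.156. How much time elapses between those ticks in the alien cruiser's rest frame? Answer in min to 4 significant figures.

γ = 1.156 (given)
Proper time: τ₀ = Δt/γ = 60.05/1.156 = 51.95 min

τ₀ ≈ 51.95 min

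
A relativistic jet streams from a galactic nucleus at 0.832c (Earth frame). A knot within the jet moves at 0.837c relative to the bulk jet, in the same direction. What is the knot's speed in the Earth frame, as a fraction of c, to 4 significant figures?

u ≈ 0.9839c

Relativistic velocity addition: u = (u' + v)/(1 + u'v/c²)
= (0.837 + 0.832)/(1 + 0.837×0.832) = 1.669/1.69638 = 0.9839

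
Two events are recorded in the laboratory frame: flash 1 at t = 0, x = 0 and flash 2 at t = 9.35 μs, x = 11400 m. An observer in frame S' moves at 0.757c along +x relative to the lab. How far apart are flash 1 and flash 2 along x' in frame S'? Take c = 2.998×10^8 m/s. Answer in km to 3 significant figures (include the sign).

γ = 1/√(1 − 0.757²) = 1.5304
Δx' = γ(Δx − vΔt) = 1.5304 × (11400 m − 0.757×(2.998×10^8 m/s)×9.35×10^-6 s)
= 1.5304 × (9278.0 m) = 14.2 km

Δx' ≈ 14.2 km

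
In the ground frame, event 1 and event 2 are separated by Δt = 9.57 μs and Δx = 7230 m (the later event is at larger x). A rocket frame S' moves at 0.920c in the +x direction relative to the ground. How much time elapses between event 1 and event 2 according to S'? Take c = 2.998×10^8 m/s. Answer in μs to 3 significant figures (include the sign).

γ = 1/√(1 − 0.920²) = 2.5516
Δt' = γ(Δt − vΔx/c²) = 2.5516 × (9.57 μs − 0.920×7230 m / (2.998×10^8 m/s))
= 2.5516 × (-12.617 μs) = -32.2 μs

Δt' ≈ -32.2 μs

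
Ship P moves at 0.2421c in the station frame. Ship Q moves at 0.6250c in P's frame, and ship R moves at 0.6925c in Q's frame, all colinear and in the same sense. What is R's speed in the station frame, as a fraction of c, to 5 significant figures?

u ≈ 0.95011c

Compose boost 2: (0.6250 + 0.2421)/(1 + 0.6250×0.2421) = 0.86710/1.151312 = 0.7531404
Compose boost 3: (0.6925 + 0.7531404)/(1 + 0.6925×0.7531404) = 1.445640/1.521550 = 0.95011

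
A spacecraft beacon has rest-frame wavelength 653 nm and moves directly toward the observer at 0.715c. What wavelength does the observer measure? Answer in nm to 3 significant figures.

λ_obs ≈ 266 nm

Relativistic Doppler: λ_obs = λ_src √((1−β)/(1+β))
= 653 × √(0.28500/1.7150) = 653 × 0.40765 = 266 nm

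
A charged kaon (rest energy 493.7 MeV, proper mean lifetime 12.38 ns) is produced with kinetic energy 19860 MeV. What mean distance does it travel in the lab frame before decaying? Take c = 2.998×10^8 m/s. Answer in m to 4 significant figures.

γ = 1 + K/(m₀c²) = 1 + 19860/493.7 = 41.2269
β = √(1 − 1/γ²) = 0.999706
Dilated lifetime: γτ₀ = 41.2269 × 12.38 ns = 510.389 ns
d = βc·γτ₀ = 0.999706 × (2.998×10^8 m/s) × 5.10389×10^-7 s = 153.0 m

d ≈ 153.0 m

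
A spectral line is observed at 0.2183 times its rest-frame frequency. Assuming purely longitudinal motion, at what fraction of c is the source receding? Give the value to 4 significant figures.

f_obs/f_src = √((1−β)/(1+β)) = 0.2183  ⇒  (1−β)/(1+β) = 0.0476549
β = |1 − D²|/(1 + D²) = |1 − 0.0476549|/(1 + 0.0476549) = 0.9090

β ≈ 0.9090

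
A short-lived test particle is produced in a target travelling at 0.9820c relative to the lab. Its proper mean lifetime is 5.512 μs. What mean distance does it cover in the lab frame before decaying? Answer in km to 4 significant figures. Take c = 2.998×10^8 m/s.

d ≈ 8.591 km

γ = 1/√(1 − 0.9820²) = 5.29434
Dilated lifetime: Δt = γτ₀ = 5.29434 × 5.512 μs = 29.1824 μs
d = vΔt = 0.9820c × 29.1824 μs = 2.94404×10^8 m/s × 2.91824×10^-5 s = 8.591 km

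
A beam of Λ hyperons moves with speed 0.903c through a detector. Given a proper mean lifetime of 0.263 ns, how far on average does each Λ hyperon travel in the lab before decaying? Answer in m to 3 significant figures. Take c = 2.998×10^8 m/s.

d ≈ 0.166 m

γ = 1/√(1 − 0.903²) = 2.3275
Dilated lifetime: Δt = γτ₀ = 2.3275 × 0.263 ns = 0.61214 ns
d = vΔt = 0.903c × 0.61214 ns = 2.7072×10^8 m/s × 6.1214×10^-10 s = 0.166 m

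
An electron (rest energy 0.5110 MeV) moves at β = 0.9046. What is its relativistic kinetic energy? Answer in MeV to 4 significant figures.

K ≈ 0.6878 MeV

γ = 1/√(1 − 0.9046²) = 2.34598
K = (γ − 1)m₀c² = (2.34598 − 1) × 0.5110 MeV = 1.34598 × 0.5110 MeV = 0.6878 MeV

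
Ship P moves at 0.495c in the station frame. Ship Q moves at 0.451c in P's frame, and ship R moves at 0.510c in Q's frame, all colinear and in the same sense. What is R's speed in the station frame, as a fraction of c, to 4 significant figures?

u ≈ 0.9204c

Compose boost 2: (0.451 + 0.495)/(1 + 0.451×0.495) = 0.9460/1.22324 = 0.773353
Compose boost 3: (0.510 + 0.773353)/(1 + 0.510×0.773353) = 1.28335/1.39441 = 0.9204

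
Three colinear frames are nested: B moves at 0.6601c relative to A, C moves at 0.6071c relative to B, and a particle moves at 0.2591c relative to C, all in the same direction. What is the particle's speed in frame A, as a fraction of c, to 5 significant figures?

u ≈ 0.94278c

Compose boost 2: (0.6071 + 0.6601)/(1 + 0.6071×0.6601) = 1.2672/1.400747 = 0.9046603
Compose boost 3: (0.2591 + 0.9046603)/(1 + 0.2591×0.9046603) = 1.163760/1.234397 = 0.94278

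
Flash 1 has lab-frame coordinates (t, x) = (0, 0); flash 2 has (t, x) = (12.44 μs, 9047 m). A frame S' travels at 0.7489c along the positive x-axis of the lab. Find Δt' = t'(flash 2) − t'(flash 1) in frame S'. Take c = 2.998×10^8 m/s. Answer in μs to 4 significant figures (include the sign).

Δt' ≈ -15.33 μs

γ = 1/√(1 − 0.7489²) = 1.50902
Δt' = γ(Δt − vΔx/c²) = 1.50902 × (12.44 μs − 0.7489×9047 m / (2.998×10^8 m/s))
= 1.50902 × (-10.1594 μs) = -15.33 μs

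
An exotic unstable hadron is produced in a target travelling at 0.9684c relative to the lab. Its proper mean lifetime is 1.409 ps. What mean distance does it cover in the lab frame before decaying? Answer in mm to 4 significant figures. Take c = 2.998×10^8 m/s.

d ≈ 1.640 mm

γ = 1/√(1 − 0.9684²) = 4.00959
Dilated lifetime: Δt = γτ₀ = 4.00959 × 1.409 ps = 5.64951 ps
d = vΔt = 0.9684c × 5.64951 ps = 2.90326×10^8 m/s × 5.64951×10^-12 s = 1.640 mm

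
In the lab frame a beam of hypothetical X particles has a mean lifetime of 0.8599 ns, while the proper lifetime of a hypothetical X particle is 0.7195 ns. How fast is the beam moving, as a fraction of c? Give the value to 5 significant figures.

β ≈ 0.54762

γ = Δt/τ₀ = 0.8599/0.7195 = 1.195136
β = √(1 − 1/γ²) = √(1 − 1/1.195136²) = 0.54762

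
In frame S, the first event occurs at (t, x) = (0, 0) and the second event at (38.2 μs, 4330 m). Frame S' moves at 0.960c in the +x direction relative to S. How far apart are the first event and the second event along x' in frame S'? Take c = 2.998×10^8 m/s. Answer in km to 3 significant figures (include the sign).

Δx' ≈ -23.8 km

γ = 1/√(1 − 0.960²) = 3.5714
Δx' = γ(Δx − vΔt) = 3.5714 × (4330 m − 0.960×(2.998×10^8 m/s)×38.2×10^-6 s)
= 3.5714 × (-6664.3 m) = -23.8 km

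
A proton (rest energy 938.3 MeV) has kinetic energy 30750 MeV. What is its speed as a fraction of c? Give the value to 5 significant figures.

γ = 1 + K/(m₀c²) = 1 + 30750/938.3 = 33.77203
β = √(1 − 1/γ²) = 0.99956

β ≈ 0.99956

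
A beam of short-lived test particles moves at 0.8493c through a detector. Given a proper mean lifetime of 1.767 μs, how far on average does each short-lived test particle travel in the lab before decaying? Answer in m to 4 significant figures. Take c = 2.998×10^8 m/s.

γ = 1/√(1 − 0.8493²) = 1.89426
Dilated lifetime: Δt = γτ₀ = 1.89426 × 1.767 μs = 3.34716 μs
d = vΔt = 0.8493c × 3.34716 μs = 2.54620×10^8 m/s × 3.34716×10^-6 s = 852.3 m

d ≈ 852.3 m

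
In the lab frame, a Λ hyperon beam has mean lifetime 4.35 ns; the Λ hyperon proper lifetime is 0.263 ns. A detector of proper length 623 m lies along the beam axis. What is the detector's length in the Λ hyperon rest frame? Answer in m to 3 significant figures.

Time dilation ⇒ γ = Δt/τ₀ = 4.35/0.263 = 16.540
Length contraction: L = L₀/γ = 623/16.540 = 37.7 m

L ≈ 37.7 m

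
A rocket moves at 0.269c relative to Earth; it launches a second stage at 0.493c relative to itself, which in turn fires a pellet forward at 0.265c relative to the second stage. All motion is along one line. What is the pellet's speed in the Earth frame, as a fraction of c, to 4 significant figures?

u ≈ 0.7959c

Compose boost 2: (0.493 + 0.269)/(1 + 0.493×0.269) = 0.7620/1.13262 = 0.672778
Compose boost 3: (0.265 + 0.672778)/(1 + 0.265×0.672778) = 0.937778/1.17829 = 0.7959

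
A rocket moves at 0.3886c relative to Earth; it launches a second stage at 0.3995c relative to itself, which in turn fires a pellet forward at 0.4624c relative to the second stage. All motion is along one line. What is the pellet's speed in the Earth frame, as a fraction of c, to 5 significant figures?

u ≈ 0.87012c

Compose boost 2: (0.3995 + 0.3886)/(1 + 0.3995×0.3886) = 0.78810/1.155246 = 0.6821925
Compose boost 3: (0.4624 + 0.6821925)/(1 + 0.4624×0.6821925) = 1.144593/1.315446 = 0.87012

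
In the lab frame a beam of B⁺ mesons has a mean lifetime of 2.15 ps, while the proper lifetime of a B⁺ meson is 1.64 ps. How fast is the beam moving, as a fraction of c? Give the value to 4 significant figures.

β ≈ 0.6466

γ = Δt/τ₀ = 2.15/1.64 = 1.31098
β = √(1 − 1/γ²) = √(1 − 1/1.31098²) = 0.6466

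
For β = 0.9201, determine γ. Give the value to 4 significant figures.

γ ≈ 2.553

γ = 1/√(1 − β²) = 1/√(1 − 0.9201²) = 1/√(0.153416) = 2.553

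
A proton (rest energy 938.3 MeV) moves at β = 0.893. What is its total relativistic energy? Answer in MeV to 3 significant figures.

E ≈ 2080 MeV

γ = 1/√(1 − 0.893²) = 2.2219
E = γm₀c² = 2.2219 × 938.3 MeV = 2080 MeV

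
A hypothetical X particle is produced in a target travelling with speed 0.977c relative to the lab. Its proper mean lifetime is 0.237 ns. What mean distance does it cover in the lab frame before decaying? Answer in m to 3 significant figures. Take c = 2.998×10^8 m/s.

d ≈ 0.326 m

γ = 1/√(1 − 0.977²) = 4.6896
Dilated lifetime: Δt = γτ₀ = 4.6896 × 0.237 ns = 1.1114 ns
d = vΔt = 0.977c × 1.1114 ns = 2.9290×10^8 m/s × 1.1114×10^-9 s = 0.326 m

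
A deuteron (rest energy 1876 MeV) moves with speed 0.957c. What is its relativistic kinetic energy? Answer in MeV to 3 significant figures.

K ≈ 4590 MeV

γ = 1/√(1 − 0.957²) = 3.4472
K = (γ − 1)m₀c² = (3.4472 − 1) × 1876 MeV = 2.4472 × 1876 MeV = 4590 MeV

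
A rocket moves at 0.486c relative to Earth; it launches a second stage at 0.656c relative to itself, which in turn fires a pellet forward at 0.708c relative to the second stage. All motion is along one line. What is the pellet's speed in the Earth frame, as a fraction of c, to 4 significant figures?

u ≈ 0.9757c

Compose boost 2: (0.656 + 0.486)/(1 + 0.656×0.486) = 1.142/1.31882 = 0.865928
Compose boost 3: (0.708 + 0.865928)/(1 + 0.708×0.865928) = 1.57393/1.61308 = 0.9757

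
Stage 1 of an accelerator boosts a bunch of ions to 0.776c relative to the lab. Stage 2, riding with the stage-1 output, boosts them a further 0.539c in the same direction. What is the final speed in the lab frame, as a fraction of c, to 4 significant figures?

Compose boost 2: (0.539 + 0.776)/(1 + 0.539×0.776) = 1.315/1.41826 = 0.9272

u ≈ 0.9272c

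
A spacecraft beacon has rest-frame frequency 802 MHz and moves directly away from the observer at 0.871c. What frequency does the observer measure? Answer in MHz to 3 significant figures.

f_obs ≈ 211 MHz

Relativistic Doppler: f_obs = f_src √((1−β)/(1+β))
= 802 × √(0.12900/1.8710) = 802 × 0.26258 = 211 MHz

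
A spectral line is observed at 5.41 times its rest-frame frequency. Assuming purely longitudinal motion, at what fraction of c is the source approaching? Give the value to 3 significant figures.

β ≈ 0.934

f_obs/f_src = √((1+β)/(1−β)) = 5.41  ⇒  (1+β)/(1−β) = 29.268
β = |1 − D²|/(1 + D²) = |1 − 29.268|/(1 + 29.268) = 0.934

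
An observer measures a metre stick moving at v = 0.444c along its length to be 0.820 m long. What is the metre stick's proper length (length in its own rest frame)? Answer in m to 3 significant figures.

L₀ ≈ 0.915 m

γ = 1/√(1 − 0.444²) = 1.1160
L₀ = γL = 1.1160 × 0.820 = 0.915 m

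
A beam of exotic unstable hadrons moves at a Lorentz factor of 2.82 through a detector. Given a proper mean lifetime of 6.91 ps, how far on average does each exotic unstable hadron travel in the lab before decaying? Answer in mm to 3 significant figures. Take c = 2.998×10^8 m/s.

d ≈ 5.46 mm

β = √(1 − 1/γ²) = √(1 − 1/2.82²) = 0.93501
Dilated lifetime: Δt = γτ₀ = 2.82 × 6.91 ps = 19.486 ps
d = vΔt = 0.93501c × 19.486 ps = 2.8032×10^8 m/s × 1.9486×10^-11 s = 5.46 mm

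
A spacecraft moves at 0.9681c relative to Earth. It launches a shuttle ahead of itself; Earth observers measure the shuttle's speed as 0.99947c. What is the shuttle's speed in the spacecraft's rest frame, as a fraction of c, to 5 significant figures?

Inverse velocity addition: u' = (u − v)/(1 − uv/c²)
= (0.99947 − 0.9681)/(1 − 0.99947×0.9681) = 0.031370/0.03241309 = 0.96782

u' ≈ 0.96782c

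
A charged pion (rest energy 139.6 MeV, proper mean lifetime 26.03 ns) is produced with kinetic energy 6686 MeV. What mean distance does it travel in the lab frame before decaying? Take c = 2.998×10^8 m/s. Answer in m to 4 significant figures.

d ≈ 381.5 m

γ = 1 + K/(m₀c²) = 1 + 6686/139.6 = 48.8940
β = √(1 − 1/γ²) = 0.999791
Dilated lifetime: γτ₀ = 48.8940 × 26.03 ns = 1272.71 ns
d = βc·γτ₀ = 0.999791 × (2.998×10^8 m/s) × 1.27271×10^-6 s = 381.5 m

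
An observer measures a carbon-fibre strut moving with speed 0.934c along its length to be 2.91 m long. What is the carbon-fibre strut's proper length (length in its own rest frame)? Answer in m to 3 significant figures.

γ = 1/√(1 − 0.934²) = 2.7990
L₀ = γL = 2.7990 × 2.91 = 8.15 m

L₀ ≈ 8.15 m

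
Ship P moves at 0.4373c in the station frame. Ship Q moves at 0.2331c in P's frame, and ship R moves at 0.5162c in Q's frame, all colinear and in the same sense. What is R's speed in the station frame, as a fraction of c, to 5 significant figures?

Compose boost 2: (0.2331 + 0.4373)/(1 + 0.2331×0.4373) = 0.67040/1.101935 = 0.6083845
Compose boost 3: (0.5162 + 0.6083845)/(1 + 0.5162×0.6083845) = 1.124585/1.314048 = 0.85582

u ≈ 0.85582c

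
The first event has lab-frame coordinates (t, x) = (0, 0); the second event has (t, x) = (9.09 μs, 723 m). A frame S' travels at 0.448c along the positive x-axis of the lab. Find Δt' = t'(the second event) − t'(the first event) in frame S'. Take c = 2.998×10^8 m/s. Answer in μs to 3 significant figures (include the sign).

γ = 1/√(1 − 0.448²) = 1.1185
Δt' = γ(Δt − vΔx/c²) = 1.1185 × (9.09 μs − 0.448×723 m / (2.998×10^8 m/s))
= 1.1185 × (8.0096 μs) = 8.96 μs

Δt' ≈ 8.96 μs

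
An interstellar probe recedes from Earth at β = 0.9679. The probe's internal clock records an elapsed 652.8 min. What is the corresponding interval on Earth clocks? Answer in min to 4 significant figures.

Δt ≈ 2597 min

γ = 1/√(1 − 0.9679²) = 3.97874
Time dilation: Δt = γτ₀ = 3.97874 × 652.8 min = 2597 min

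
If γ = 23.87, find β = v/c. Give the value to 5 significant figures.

β = √(1 − 1/γ²) = √(1 − 1/23.87²) = √(0.9982449) = 0.99912

β ≈ 0.99912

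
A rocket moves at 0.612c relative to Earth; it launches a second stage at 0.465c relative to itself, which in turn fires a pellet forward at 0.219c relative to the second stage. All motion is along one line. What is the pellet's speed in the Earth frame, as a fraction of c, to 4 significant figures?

Compose boost 2: (0.465 + 0.612)/(1 + 0.465×0.612) = 1.077/1.28458 = 0.838406
Compose boost 3: (0.219 + 0.838406)/(1 + 0.219×0.838406) = 1.05741/1.18361 = 0.8934

u ≈ 0.8934c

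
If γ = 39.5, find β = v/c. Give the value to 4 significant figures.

β ≈ 0.9997

β = √(1 − 1/γ²) = √(1 − 1/39.5²) = √(0.999359) = 0.9997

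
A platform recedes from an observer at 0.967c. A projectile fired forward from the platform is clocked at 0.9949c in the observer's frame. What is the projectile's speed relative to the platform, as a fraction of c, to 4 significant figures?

u' ≈ 0.7355c

Inverse velocity addition: u' = (u − v)/(1 − uv/c²)
= (0.9949 − 0.967)/(1 − 0.9949×0.967) = 0.02790/0.0379317 = 0.7355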